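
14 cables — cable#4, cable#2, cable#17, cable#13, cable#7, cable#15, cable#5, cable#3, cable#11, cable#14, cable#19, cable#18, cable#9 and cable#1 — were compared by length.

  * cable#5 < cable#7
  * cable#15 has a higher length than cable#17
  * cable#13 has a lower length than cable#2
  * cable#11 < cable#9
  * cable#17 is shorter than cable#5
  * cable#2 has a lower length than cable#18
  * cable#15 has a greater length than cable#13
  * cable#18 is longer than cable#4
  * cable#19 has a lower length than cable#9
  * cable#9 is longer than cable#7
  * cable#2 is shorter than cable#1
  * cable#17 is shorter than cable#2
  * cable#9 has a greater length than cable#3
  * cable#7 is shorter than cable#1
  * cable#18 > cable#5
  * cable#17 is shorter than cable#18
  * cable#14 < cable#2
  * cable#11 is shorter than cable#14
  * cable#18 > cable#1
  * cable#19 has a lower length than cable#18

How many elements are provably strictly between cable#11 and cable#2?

The relations place cable#11 below cable#2. An element lies strictly between them when it is forced above cable#11 and also forced below cable#2.
Above cable#11: {cable#14, cable#9, cable#1, cable#18}. Below cable#2: {cable#17, cable#14, cable#13}.
Intersection: {cable#14} — 1.

1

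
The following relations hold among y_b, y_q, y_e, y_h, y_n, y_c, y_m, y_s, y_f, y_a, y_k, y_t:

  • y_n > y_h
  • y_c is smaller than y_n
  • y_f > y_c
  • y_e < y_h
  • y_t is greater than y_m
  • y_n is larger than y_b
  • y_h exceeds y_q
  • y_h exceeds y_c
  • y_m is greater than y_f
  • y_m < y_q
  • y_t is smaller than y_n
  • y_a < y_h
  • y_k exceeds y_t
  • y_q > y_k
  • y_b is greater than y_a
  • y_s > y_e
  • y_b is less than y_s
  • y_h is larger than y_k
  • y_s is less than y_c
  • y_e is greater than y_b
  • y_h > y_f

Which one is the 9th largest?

Chaining the given pairs: y_a < y_b < y_e < y_s < y_c < y_f < y_m < y_t < y_k < y_q < y_h < y_n.
The 9th largest is y_s.

y_s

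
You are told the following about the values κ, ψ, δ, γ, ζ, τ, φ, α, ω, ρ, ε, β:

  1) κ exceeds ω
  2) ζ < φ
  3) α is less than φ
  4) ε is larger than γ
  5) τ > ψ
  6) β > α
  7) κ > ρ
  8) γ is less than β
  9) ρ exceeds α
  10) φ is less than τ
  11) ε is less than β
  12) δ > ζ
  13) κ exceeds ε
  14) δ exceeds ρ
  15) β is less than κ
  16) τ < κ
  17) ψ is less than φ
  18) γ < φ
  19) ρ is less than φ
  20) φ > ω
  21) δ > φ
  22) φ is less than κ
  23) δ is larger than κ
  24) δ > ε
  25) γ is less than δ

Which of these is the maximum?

Chaining downward from δ: directly below it, γ, ε, ζ, ρ, φ, κ; then α, ω, ψ, β, τ.
That covers every other element, and nothing is given above δ, so δ is the maximum.

δ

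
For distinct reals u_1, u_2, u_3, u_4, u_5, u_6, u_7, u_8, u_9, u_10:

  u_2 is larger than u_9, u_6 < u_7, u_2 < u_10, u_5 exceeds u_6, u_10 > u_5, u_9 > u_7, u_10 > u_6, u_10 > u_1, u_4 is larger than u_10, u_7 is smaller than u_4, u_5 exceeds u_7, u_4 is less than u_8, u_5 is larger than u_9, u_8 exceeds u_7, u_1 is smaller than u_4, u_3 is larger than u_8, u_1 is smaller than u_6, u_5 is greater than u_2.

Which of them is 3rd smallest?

u_7

The consecutive relations fix a unique order: u_1 < u_6 < u_7 < u_9 < u_2 < u_5 < u_10 < u_4 < u_8 < u_3.
The 3rd smallest is u_7.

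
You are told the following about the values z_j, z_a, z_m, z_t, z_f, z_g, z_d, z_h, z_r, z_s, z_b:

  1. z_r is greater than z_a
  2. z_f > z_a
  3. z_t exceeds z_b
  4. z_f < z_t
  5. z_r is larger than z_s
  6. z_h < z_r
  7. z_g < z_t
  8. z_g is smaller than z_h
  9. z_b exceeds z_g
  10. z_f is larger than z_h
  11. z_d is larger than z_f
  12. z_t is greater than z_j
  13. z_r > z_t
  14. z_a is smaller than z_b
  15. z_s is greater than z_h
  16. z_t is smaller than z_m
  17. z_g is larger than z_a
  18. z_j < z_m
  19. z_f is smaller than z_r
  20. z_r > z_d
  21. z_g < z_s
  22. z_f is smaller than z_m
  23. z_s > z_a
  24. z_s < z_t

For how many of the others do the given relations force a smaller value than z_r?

Directly below z_r: z_a, z_h, z_f, z_s, z_t, z_d.
One step further: z_g, z_b, z_j (9 so far).
No other element is forced below z_r by the given relations, so the count is 9.

9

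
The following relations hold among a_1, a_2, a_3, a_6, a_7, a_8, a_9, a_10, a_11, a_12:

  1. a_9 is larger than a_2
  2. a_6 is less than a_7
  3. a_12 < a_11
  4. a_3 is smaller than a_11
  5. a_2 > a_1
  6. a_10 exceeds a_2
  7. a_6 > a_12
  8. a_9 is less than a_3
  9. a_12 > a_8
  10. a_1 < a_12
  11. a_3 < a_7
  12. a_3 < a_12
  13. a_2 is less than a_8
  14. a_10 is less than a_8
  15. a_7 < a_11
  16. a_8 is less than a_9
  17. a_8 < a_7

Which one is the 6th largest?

a_9

Piecing the relations together gives one ordering: a_1 < a_2 < a_10 < a_8 < a_9 < a_3 < a_12 < a_6 < a_7 < a_11.
The 6th largest is a_9.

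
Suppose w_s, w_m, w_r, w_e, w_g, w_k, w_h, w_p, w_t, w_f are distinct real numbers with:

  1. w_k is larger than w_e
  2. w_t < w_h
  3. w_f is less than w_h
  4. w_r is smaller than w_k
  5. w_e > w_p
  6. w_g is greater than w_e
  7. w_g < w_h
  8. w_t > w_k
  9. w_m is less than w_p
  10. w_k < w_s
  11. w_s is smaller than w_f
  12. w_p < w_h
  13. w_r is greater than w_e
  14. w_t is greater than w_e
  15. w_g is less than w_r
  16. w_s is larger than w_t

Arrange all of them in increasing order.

w_m < w_p < w_e < w_g < w_r < w_k < w_t < w_s < w_f < w_h

The consecutive links are each given: w_m < w_p; w_p < w_e; w_e < w_g; w_g < w_r; w_r < w_k; w_k < w_t; w_t < w_s; w_s < w_f; w_f < w_h.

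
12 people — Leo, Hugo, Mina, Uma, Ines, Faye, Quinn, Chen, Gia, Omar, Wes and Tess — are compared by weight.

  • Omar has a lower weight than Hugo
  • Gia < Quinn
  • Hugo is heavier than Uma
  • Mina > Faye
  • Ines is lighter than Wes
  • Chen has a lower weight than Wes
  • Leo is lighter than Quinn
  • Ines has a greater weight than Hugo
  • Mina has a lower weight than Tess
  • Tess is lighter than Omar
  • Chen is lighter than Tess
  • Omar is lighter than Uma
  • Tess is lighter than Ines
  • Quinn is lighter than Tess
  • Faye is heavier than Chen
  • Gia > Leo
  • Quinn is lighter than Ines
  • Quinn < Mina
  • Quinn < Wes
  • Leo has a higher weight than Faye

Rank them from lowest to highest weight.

The consecutive links are each given: Chen < Faye; Faye < Leo; Leo < Gia; Gia < Quinn; Quinn < Mina; Mina < Tess; Tess < Omar; Omar < Uma; Uma < Hugo; Hugo < Ines; Ines < Wes.

Chen < Faye < Leo < Gia < Quinn < Mina < Tess < Omar < Uma < Hugo < Ines < Wes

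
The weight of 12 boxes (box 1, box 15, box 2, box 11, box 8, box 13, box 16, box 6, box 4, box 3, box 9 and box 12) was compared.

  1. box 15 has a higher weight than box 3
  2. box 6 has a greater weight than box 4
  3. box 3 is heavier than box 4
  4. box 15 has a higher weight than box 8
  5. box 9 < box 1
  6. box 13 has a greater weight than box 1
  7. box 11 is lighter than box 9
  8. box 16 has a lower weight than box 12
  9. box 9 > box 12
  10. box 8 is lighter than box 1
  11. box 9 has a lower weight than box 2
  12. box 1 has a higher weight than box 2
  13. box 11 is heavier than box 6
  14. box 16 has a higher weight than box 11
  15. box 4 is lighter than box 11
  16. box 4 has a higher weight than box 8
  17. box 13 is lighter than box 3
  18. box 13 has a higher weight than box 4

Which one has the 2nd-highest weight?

box 3

The consecutive relations fix a unique order: box 8 < box 4 < box 6 < box 11 < box 16 < box 12 < box 9 < box 2 < box 1 < box 13 < box 3 < box 15.
Counting 2 from the largest end gives box 3.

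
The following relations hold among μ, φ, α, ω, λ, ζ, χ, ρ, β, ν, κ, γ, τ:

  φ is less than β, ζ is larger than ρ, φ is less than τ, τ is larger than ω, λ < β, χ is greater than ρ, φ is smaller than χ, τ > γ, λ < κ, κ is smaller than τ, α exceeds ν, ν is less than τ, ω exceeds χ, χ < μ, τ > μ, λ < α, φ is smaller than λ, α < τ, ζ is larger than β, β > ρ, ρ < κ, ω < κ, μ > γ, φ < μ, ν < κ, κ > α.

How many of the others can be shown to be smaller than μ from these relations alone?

4

The elements the relations force below μ are φ, ρ, χ, γ — no chain reaches any other.
That is 4.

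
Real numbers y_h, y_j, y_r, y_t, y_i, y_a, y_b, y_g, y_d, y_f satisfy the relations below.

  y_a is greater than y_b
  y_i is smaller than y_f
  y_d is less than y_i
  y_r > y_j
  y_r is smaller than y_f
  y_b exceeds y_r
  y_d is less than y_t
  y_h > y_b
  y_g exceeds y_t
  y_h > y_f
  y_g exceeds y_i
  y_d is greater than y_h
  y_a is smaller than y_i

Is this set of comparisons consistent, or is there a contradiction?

inconsistent

Chaining the given relations yields y_i < y_f < y_h < y_d, so y_i < y_d. But one relation states y_d < y_i. These cannot both hold.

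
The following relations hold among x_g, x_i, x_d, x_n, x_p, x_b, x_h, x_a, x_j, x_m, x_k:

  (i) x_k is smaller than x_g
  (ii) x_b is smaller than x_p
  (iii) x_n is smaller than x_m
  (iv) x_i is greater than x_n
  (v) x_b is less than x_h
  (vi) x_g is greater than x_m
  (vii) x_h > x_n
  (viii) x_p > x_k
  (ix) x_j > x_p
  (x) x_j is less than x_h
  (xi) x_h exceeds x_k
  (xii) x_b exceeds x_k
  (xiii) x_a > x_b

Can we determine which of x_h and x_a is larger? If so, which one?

Following every chain through x_a: below x_a we get x_k, x_b.
x_h is not reached, and no chain runs the other way from x_h to x_a.
So the given relations leave the order of x_a and x_h undetermined.

undetermined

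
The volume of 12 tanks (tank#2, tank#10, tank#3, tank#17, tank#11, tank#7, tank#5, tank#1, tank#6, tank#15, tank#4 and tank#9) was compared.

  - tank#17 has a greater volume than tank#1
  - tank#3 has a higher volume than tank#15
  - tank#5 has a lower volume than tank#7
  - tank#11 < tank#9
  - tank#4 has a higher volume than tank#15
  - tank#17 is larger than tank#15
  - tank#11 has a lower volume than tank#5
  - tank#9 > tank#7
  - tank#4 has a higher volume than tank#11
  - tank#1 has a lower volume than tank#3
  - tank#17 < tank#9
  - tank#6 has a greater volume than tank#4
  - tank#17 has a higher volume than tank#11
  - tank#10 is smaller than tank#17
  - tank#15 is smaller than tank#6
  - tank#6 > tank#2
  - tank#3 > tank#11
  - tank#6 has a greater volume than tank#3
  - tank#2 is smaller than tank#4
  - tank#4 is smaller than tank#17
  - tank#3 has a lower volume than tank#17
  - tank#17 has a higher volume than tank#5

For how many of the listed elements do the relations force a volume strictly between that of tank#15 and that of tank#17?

2

Chaining upward from tank#15 reaches: tank#3, tank#4, tank#9, tank#6.
Chaining downward from tank#17 reaches: tank#11, tank#5, tank#1, tank#10, tank#3, tank#2, tank#4.
Strictly between tank#15 and tank#17 are those in both lists: tank#3, tank#4 — 2 elements.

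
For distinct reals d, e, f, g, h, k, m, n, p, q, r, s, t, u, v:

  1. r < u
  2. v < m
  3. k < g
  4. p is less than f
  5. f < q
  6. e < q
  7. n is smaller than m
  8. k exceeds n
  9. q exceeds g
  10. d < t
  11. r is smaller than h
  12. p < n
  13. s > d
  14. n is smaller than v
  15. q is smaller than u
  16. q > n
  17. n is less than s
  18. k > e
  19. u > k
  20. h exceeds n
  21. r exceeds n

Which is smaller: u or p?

Chaining the given relations: p < n < k < g < q < u.
So p < u; p is the smaller of the two.

p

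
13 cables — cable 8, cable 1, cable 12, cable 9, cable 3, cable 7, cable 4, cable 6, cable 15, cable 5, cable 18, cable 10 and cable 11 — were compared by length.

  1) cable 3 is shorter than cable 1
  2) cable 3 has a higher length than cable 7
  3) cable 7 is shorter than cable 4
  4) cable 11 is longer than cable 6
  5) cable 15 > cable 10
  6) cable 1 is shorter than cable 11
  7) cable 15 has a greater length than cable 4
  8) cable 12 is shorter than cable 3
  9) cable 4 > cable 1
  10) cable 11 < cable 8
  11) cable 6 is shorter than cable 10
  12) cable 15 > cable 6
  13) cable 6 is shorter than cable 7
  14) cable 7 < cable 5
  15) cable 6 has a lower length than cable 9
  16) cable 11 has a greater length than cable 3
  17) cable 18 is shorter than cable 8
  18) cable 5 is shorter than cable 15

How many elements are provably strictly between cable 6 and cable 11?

The relations place cable 6 below cable 11. An element lies strictly between them when it is forced above cable 6 and also forced below cable 11.
Above cable 6: {cable 7, cable 3, cable 5, cable 10, cable 9, cable 1, cable 4, cable 15, cable 8}. Below cable 11: {cable 7, cable 12, cable 3, cable 1}.
Intersection: {cable 7, cable 3, cable 1} — 3.

3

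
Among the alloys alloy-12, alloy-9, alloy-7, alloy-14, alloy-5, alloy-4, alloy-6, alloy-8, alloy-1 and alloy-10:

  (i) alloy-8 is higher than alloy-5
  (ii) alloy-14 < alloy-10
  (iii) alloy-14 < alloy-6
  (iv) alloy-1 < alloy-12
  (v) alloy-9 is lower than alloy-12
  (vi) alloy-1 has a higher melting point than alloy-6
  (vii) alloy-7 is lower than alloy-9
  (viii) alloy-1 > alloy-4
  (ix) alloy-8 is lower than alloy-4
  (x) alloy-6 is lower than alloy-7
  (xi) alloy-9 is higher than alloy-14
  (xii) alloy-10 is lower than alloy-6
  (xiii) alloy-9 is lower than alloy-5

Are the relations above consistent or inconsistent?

consistent

The single ordering alloy-14 < alloy-10 < alloy-6 < alloy-7 < alloy-9 < alloy-5 < alloy-8 < alloy-4 < alloy-1 < alloy-12 satisfies every listed relation, so no contradiction arises.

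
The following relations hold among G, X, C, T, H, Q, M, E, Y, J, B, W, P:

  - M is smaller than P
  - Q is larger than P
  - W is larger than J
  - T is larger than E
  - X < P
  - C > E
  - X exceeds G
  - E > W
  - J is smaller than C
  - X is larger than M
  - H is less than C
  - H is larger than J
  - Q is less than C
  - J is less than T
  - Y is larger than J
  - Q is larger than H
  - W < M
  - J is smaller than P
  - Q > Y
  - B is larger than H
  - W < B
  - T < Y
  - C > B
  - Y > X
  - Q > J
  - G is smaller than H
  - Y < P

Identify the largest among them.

C

J is not greatest since J < Y; W is not greatest since W < E; M is not greatest since M < P; E is not greatest since E < T; T is not greatest since T < Y; G is not greatest since G < H; X is not greatest since X < Y; H is not greatest since H < Q; Y is not greatest since Y < P; P is not greatest since P < Q; Q is not greatest since Q < C; B is not greatest since B < C.
Only C has nothing above it, so C is the largest.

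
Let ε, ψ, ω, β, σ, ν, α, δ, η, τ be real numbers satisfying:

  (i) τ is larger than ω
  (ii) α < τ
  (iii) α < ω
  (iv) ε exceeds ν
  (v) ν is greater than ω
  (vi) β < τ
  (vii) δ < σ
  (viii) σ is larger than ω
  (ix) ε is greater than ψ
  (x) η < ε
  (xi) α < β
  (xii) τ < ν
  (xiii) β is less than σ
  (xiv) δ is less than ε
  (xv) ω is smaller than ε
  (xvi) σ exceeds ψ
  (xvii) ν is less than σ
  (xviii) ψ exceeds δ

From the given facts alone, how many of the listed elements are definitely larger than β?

4

Directly above β: τ, σ.
One step further: ν (3 so far).
One step further: ε (4 so far).
No other element is forced above β by the given relations, so the count is 4.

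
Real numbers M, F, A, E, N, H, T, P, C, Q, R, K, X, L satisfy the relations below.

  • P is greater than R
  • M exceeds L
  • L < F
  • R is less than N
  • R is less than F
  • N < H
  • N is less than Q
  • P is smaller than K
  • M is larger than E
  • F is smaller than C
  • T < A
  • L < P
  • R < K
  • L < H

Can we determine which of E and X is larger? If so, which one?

undetermined

Following every chain through X: nothing is chained to X.
E is not reached, and no chain runs the other way from E to X.
So the given relations leave the order of X and E undetermined.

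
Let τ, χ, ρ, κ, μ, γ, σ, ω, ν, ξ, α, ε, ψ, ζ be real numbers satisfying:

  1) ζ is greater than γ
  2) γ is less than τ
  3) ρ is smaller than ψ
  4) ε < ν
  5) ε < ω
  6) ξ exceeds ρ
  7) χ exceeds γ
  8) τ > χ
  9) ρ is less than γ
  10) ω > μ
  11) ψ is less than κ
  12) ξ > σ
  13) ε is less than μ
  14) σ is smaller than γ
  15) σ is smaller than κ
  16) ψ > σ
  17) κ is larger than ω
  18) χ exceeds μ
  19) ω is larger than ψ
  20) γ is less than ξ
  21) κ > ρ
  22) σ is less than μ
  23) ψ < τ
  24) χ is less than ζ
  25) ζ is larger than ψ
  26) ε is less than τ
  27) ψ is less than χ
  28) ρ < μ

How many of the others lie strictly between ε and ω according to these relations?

1

Chaining upward from ε reaches: μ, ν, χ, τ, ζ, κ.
Chaining downward from ω reaches: σ, ρ, ψ, μ.
Strictly between ε and ω are those in both lists: μ — 1 element.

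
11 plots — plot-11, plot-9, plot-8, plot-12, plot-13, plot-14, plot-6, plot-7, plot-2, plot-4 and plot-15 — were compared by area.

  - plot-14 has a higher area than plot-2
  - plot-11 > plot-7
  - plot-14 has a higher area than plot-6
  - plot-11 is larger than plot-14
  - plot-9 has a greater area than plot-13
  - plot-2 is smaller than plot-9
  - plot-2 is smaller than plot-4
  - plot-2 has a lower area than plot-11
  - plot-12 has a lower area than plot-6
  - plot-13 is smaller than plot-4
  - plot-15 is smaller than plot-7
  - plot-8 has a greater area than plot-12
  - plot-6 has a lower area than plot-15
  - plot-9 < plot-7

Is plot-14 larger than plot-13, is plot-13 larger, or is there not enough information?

Following every chain through plot-13: above plot-13 we get plot-9, plot-4, plot-7, plot-11.
plot-14 is not reached, and no chain runs the other way from plot-14 to plot-13.
So the given relations leave the order of plot-13 and plot-14 undetermined.

undetermined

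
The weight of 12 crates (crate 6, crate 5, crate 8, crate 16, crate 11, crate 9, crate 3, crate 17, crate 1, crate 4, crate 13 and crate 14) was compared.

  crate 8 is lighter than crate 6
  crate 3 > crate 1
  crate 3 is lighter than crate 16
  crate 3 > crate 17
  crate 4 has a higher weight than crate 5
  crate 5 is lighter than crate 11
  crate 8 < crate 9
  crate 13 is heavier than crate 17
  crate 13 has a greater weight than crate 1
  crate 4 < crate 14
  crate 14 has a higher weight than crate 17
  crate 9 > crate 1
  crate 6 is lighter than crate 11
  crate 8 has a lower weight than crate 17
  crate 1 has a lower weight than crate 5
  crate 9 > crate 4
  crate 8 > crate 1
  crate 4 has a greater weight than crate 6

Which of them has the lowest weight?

crate 1

Chaining upward from crate 1: directly above it, crate 8, crate 3, crate 5, crate 13, crate 9; then crate 17, crate 6, crate 11, crate 16, crate 4; then crate 14.
That covers every other element, and nothing is given below crate 1, so crate 1 is the lowest weight.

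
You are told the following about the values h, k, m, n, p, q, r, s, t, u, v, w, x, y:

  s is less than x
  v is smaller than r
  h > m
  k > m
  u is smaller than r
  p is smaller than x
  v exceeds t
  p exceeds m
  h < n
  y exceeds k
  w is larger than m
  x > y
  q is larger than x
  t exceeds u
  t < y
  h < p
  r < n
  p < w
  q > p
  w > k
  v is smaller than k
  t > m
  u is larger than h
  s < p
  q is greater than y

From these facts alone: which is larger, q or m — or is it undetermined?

q

Following the relations from m: m < h < u < t < v < k < y < x < q.
So q is larger.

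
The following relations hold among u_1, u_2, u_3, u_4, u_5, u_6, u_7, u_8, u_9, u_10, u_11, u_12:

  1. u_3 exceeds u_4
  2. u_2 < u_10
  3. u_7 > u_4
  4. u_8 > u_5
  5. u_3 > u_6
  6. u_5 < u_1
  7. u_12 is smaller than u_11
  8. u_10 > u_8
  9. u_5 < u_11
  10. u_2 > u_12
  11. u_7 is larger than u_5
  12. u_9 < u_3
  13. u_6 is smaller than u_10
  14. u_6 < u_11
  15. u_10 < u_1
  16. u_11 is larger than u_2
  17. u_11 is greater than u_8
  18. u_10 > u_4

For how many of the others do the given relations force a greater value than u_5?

The elements the relations force above u_5 are u_8, u_10, u_7, u_1, u_11 — no chain reaches any other.
That is 5.

5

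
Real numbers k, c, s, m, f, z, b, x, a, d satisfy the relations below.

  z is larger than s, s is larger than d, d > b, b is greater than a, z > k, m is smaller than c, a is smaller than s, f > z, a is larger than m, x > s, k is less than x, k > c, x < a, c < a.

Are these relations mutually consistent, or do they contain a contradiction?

Chaining the given relations yields x < a < b < d < s, so x < s. But one relation states s < x. These cannot both hold.

inconsistent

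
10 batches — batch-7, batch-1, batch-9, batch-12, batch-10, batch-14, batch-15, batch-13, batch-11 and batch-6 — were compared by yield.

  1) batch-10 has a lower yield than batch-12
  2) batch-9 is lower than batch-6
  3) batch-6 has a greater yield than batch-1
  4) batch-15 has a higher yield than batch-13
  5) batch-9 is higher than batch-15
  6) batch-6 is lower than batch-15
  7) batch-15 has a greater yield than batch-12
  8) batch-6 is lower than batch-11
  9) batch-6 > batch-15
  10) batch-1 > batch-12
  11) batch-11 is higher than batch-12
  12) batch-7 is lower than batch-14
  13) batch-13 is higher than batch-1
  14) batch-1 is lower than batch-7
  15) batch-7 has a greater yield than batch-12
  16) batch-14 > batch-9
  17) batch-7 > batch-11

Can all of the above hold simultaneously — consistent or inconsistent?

Chaining the given relations yields batch-15 < batch-9 < batch-6, so batch-15 < batch-6. But one relation states batch-6 < batch-15. These cannot both hold.

inconsistent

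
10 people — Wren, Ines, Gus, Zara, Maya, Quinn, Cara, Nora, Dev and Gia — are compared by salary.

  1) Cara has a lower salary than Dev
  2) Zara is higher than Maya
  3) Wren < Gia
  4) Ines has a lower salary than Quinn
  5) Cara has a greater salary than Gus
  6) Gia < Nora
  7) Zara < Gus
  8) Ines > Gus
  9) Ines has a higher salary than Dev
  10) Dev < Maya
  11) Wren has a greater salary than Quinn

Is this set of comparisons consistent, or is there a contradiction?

inconsistent

We have Dev < Maya stated directly, yet also Maya < Zara < Gus < Cara < Dev by chaining the others — so Maya < Dev. Contradiction.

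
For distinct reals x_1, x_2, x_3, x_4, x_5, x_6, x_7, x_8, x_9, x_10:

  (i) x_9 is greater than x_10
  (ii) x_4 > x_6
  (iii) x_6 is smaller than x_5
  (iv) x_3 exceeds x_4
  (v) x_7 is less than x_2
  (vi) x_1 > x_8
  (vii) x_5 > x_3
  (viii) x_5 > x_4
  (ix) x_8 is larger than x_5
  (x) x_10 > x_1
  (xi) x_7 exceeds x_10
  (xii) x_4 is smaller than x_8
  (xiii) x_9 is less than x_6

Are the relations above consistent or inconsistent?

We have x_10 < x_9 stated directly, yet also x_9 < x_6 < x_4 < x_3 < x_5 < x_8 < x_1 < x_10 by chaining the others — so x_9 < x_10. Contradiction.

inconsistent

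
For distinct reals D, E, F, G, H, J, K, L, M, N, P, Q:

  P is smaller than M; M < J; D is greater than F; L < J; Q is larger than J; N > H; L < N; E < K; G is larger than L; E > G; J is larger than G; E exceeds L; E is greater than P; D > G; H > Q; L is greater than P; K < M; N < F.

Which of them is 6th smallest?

Piecing the relations together gives one ordering: P < L < G < E < K < M < J < Q < H < N < F < D.
Counting 6 from the smallest end gives M.

M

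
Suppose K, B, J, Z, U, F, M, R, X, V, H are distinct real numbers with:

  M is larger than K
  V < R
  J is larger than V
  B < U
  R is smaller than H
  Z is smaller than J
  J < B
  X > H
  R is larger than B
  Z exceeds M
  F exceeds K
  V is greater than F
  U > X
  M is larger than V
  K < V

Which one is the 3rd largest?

H

Chaining the given pairs: K < F < V < M < Z < J < B < R < H < X < U.
Counting 3 from the largest end gives H.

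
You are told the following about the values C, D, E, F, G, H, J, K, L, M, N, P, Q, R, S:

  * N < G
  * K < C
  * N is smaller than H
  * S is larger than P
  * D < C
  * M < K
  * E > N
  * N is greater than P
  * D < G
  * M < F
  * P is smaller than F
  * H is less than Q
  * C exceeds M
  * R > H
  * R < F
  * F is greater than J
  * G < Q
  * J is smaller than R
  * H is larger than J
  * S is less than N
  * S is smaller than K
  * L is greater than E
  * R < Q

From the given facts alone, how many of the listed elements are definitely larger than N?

7

The elements the relations force above N are H, R, E, G, Q, F, L — no chain reaches any other.
That is 7.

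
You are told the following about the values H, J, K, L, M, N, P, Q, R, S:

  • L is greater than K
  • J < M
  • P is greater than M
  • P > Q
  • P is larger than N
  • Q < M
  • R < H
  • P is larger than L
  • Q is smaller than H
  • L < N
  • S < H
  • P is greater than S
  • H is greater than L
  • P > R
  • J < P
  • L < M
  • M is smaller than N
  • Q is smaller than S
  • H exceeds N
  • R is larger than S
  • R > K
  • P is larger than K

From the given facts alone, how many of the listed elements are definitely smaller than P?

8

The elements the relations force below P are K, Q, J, L, M, S, R, N — no chain reaches any other.
That is 8.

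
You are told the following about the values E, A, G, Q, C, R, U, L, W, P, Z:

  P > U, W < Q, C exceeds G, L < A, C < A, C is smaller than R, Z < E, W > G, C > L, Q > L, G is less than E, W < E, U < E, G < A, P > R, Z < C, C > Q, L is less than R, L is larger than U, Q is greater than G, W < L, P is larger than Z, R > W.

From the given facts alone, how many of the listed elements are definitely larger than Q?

Directly above Q: C.
One step further: R, A (3 so far).
One step further: P (4 so far).
No other element is forced above Q by the given relations, so the count is 4.

4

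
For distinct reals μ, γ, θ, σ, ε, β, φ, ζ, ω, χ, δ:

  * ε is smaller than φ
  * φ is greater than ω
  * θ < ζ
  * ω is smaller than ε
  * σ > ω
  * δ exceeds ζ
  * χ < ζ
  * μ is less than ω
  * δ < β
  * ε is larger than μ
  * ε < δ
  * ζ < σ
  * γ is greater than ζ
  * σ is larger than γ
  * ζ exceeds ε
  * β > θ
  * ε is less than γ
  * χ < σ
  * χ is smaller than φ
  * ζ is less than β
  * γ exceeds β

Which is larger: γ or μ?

μ < ω and ω < ε give μ < ε.
Then ε < ζ extends the chain to ζ.
Then ζ < δ extends the chain to δ.
Then δ < β extends the chain to β.
Then β < γ extends the chain to γ.
So μ < γ; γ is the larger of the two.

γ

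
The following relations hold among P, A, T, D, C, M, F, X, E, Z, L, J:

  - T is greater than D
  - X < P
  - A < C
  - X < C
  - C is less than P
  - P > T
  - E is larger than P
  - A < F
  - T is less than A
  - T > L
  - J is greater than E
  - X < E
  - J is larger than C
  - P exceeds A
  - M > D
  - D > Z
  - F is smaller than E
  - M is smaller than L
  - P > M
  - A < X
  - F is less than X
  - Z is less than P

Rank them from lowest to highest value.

Z < D < M < L < T < A < F < X < C < P < E < J

The consecutive links are each given: Z < D; D < M; M < L; L < T; T < A; A < F; F < X; X < C; C < P; P < E; E < J.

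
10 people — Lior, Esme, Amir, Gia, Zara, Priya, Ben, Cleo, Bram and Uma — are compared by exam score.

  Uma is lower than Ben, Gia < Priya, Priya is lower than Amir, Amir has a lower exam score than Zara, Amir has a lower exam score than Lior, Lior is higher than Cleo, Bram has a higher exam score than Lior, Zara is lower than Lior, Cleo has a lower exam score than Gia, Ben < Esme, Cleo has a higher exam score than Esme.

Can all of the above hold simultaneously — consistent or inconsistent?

consistent

Every relation is compatible with Uma < Ben < Esme < Cleo < Gia < Priya < Amir < Zara < Lior < Bram; the set is consistent.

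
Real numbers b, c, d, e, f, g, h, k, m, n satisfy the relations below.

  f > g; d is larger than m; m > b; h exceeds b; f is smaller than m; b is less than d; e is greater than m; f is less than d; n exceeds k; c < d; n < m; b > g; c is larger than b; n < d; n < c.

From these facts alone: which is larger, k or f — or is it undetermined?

Following every chain through k: above k we get n, m, e, c, d.
f is not reached, and no chain runs the other way from f to k.
So the given relations leave the order of k and f undetermined.

undetermined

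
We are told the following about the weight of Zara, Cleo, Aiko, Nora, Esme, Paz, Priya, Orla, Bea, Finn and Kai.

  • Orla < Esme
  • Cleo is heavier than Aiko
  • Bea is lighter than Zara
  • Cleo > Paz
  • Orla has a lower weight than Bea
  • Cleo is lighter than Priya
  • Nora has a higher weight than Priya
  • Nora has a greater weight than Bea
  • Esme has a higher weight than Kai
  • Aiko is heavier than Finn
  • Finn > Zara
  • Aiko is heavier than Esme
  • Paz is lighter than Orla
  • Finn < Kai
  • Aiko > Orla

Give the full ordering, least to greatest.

Nothing is placed below Paz, so it is least; from there Paz < Orla; Orla < Bea; Bea < Zara; Zara < Finn; Finn < Kai; Kai < Esme; Esme < Aiko; Aiko < Cleo; Cleo < Priya; Priya < Nora, each given directly.

Paz < Orla < Bea < Zara < Finn < Kai < Esme < Aiko < Cleo < Priya < Nora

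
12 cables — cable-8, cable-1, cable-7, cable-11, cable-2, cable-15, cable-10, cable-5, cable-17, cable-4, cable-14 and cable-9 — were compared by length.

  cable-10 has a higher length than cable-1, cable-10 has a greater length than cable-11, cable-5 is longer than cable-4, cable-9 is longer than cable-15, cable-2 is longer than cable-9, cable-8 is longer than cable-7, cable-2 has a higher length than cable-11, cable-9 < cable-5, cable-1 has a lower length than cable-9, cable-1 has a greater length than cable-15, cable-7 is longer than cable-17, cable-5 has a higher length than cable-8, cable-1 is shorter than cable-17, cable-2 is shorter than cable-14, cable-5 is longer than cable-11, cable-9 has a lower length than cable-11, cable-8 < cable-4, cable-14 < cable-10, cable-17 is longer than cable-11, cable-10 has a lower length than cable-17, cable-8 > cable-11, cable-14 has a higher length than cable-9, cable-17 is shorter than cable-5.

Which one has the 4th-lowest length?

Chaining the given pairs: cable-15 < cable-1 < cable-9 < cable-11 < cable-2 < cable-14 < cable-10 < cable-17 < cable-7 < cable-8 < cable-4 < cable-5.
Counting 4 from the smallest end gives cable-11.

cable-11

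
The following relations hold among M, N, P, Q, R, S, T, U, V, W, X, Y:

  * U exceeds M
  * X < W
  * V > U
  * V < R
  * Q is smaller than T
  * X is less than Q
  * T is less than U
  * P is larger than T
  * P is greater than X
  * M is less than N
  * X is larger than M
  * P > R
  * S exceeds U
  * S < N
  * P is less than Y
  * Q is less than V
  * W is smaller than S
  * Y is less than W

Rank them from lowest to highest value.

M < X < Q < T < U < V < R < P < Y < W < S < N

Each adjacent pair is fixed by a given relation: M < X; X < Q; Q < T; T < U; U < V; V < R; R < P; P < Y; Y < W; W < S; S < N. Chaining them end to end gives the full order.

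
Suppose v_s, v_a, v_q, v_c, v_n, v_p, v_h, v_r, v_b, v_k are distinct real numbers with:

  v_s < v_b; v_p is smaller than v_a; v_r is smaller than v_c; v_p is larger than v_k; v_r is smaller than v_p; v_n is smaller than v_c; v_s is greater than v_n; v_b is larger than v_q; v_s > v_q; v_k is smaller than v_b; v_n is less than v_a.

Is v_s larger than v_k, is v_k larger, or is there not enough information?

undetermined

Following every chain through v_k: above v_k we get v_p, v_a, v_b.
v_s is not reached, and no chain runs the other way from v_s to v_k.
So the given relations leave the order of v_k and v_s undetermined.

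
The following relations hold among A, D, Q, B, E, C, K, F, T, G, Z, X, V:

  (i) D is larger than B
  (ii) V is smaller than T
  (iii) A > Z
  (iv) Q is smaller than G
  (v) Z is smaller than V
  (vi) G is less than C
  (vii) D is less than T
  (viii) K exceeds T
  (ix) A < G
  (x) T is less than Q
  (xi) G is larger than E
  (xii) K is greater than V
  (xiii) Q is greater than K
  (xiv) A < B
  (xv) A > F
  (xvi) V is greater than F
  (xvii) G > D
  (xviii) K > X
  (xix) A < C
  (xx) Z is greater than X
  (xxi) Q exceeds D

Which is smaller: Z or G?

Following the relations from Z: Z < A < B < D < T < K < Q < G.
So Z < G; Z is the smaller of the two.

Z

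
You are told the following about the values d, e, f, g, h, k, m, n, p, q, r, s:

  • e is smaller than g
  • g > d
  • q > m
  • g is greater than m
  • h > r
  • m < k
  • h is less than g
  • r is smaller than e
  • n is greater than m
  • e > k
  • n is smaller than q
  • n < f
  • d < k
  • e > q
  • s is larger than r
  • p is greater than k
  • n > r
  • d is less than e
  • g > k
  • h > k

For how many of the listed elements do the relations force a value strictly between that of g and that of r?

4

Chaining upward from r reaches: n, f, s, q, e, h.
Chaining downward from g reaches: m, d, k, n, q, e, h.
Strictly between r and g are those in both lists: n, q, e, h — 4 elements.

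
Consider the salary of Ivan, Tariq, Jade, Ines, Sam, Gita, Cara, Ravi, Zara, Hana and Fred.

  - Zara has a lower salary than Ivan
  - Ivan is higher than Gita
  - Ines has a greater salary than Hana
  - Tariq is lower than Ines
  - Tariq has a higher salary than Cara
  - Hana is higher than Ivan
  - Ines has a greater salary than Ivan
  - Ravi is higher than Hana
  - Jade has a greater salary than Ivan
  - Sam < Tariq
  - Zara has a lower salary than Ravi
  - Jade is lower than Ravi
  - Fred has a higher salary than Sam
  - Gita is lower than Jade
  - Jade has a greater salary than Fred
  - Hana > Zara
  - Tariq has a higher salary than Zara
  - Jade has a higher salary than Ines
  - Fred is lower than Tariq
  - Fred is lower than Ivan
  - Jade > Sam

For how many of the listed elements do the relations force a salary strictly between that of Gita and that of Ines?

Chaining upward from Gita reaches: Ivan, Hana, Jade, Ravi.
Chaining downward from Ines reaches: Sam, Zara, Cara, Fred, Tariq, Ivan, Hana.
Strictly between Gita and Ines are those in both lists: Ivan, Hana — 2 elements.

2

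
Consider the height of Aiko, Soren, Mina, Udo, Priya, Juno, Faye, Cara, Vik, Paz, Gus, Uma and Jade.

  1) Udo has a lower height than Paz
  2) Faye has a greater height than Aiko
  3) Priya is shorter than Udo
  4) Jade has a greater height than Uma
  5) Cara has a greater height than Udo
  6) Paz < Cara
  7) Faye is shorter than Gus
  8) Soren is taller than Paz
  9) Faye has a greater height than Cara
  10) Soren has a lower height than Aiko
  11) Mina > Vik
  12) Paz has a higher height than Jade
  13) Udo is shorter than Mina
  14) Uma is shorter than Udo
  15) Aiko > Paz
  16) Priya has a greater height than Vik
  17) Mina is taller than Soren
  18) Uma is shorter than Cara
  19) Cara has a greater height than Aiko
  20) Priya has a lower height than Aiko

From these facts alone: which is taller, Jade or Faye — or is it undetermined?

Faye

Link the given pairs in sequence: Jade < Paz; Paz < Aiko; Aiko < Cara; Cara < Faye.
Together: Jade < Paz < Aiko < Cara < Faye.
So Faye is taller.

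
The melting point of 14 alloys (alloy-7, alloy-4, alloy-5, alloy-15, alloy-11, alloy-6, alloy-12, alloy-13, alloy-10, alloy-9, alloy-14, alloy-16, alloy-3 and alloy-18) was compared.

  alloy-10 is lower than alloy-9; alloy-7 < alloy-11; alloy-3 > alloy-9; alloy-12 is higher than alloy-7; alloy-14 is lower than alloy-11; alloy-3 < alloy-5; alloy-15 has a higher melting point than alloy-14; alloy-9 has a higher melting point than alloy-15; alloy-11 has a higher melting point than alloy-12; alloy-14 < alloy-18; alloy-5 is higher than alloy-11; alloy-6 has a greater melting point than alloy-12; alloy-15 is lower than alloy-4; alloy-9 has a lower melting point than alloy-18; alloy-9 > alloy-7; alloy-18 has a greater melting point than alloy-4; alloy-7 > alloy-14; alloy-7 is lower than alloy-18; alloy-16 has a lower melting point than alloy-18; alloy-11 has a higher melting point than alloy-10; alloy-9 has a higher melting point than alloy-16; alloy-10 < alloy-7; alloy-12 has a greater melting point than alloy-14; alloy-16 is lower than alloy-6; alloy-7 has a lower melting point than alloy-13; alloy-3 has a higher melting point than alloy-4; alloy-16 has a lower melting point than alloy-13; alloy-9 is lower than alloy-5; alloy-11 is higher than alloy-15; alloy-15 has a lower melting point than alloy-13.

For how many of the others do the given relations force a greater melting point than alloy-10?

From alloy-10 the given relations immediately reach alloy-7, alloy-11, alloy-9.
From those, alloy-12, alloy-3, alloy-18, alloy-5, alloy-13 — 8 in total.
From those, alloy-6 — 9 in total.
No other element is forced above alloy-10 by the given relations, so the count is 9.

9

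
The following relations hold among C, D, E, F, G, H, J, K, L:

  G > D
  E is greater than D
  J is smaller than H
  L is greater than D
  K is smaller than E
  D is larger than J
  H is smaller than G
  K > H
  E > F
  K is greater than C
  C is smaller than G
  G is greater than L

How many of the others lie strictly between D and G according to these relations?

The relations place D below G. An element lies strictly between them when it is forced above D and also forced below G.
Above D: {L, E}. Below G: {J, C, H, L}.
Intersection: {L} — 1.

1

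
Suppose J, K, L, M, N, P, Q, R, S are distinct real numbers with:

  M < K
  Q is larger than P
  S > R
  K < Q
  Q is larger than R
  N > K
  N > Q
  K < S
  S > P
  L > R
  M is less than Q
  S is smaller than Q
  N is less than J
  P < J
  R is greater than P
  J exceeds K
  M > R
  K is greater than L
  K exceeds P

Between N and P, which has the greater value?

Chaining the given relations: P < R < M < K < S < Q < N.
So P < N; N is the larger of the two.

N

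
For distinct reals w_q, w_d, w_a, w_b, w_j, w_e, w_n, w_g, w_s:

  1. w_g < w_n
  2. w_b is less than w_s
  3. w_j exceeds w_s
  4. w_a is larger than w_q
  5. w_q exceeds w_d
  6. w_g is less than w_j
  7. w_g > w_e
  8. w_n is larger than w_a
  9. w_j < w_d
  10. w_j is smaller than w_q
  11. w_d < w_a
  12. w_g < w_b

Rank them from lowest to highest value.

w_e < w_g < w_b < w_s < w_j < w_d < w_q < w_a < w_n

Each adjacent pair is fixed by a given relation: w_e < w_g; w_g < w_b; w_b < w_s; w_s < w_j; w_j < w_d; w_d < w_q; w_q < w_a; w_a < w_n. Chaining them end to end gives the full order.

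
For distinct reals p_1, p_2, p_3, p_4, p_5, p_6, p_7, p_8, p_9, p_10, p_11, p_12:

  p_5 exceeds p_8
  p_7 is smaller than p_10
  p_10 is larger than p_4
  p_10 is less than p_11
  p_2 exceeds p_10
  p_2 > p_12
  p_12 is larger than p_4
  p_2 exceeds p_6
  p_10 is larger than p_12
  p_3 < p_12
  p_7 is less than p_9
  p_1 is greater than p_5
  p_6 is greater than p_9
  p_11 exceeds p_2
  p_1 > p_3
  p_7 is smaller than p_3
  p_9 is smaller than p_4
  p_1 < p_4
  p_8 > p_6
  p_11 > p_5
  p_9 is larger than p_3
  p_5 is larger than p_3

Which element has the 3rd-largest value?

p_10

Piecing the relations together gives one ordering: p_7 < p_3 < p_9 < p_6 < p_8 < p_5 < p_1 < p_4 < p_12 < p_10 < p_2 < p_11.
Counting 3 from the largest end gives p_10.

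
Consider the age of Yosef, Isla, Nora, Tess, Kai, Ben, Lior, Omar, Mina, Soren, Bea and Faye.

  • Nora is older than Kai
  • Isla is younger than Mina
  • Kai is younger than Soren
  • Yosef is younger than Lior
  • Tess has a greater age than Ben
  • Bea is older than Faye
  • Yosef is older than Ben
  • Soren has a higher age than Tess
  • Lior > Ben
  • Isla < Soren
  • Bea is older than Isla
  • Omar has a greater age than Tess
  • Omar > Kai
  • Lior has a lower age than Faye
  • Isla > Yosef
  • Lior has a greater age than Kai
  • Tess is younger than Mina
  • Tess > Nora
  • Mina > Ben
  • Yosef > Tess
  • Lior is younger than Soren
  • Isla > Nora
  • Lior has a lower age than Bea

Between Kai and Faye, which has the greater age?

Link the given pairs in sequence: Kai < Nora; Nora < Tess; Tess < Yosef; Yosef < Lior; Lior < Faye.
Chaining these gives Kai < Nora < Tess < Yosef < Lior < Faye.
So Kai < Faye; Faye is the older of the two.

Faye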